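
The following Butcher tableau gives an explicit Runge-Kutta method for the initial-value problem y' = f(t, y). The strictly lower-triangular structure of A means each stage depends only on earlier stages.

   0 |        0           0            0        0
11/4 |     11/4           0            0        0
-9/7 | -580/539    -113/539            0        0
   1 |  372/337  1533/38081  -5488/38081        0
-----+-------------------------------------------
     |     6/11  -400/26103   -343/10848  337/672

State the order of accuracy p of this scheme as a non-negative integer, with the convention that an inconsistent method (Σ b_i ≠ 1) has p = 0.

b = (6/11, -400/26103, -343/10848, 337/672)
c = (0, 11/4, -9/7, 1)
Ac = (0, 0, -113/196, 399/1348)
Σ b_i: 6/11·1 + (-400/26103)·1 + (-343/10848)·1 + 337/672·1 = 1 ✓
b·c: (-400/26103)·11/4 + (-343/10848)·(-9/7) + 337/672·1 = 1/2 ✓
b·c²: (-400/26103)·121/16 + (-343/10848)·81/49 + 337/672·1 = 1/3 ✓
b·Ac: (-343/10848)·(-113/196) + 337/672·399/1348 = 1/6 ✓
b·c³: (-400/26103)·1331/64 + (-343/10848)·(-729/343) + 337/672·1 = 1/4 ✓
b·(c∘Ac): (-343/10848)·1017/1372 + 337/672·399/1348 = 1/8 ✓
b·Ac²: (-343/10848)·(-1243/784) + 337/672·357/5392 = 1/12 ✓
b·A²c: 337/672·28/337 = 1/24 ✓; 4 stages ⇒ order 4.

4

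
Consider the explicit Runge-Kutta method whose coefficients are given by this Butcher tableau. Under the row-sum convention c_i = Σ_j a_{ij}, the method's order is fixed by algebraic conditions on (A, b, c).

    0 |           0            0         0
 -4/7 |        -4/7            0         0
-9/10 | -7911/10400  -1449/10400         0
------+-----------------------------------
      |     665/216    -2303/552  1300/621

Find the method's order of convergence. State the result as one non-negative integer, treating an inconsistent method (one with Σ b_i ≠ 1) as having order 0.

3

b = (665/216, -2303/552, 1300/621)
c = (0, -4/7, -9/10)
Ac = (0, 0, 207/2600)
Σ b_i: 665/216·1 + (-2303/552)·1 + 1300/621·1 = 1 ✓
b·c: (-2303/552)·(-4/7) + 1300/621·(-9/10) = 1/2 ✓
b·c²: (-2303/552)·16/49 + 1300/621·81/100 = 1/3 ✓
b·Ac: 1300/621·207/2600 = 1/6 ✓; 3 stages ⇒ order 3.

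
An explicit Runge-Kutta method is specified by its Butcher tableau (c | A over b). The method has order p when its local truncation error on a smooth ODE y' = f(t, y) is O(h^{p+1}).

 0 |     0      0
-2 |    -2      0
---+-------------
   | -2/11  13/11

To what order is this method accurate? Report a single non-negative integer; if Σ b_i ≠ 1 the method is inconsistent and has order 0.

b = (-2/11, 13/11)
c = (0, -2)
Σ b_i: (-2/11)·1 + 13/11·1 = 1 ✓
b·c: 13/11·(-2) = -26/11 ≠ 1/2 ⇒ order 1.

1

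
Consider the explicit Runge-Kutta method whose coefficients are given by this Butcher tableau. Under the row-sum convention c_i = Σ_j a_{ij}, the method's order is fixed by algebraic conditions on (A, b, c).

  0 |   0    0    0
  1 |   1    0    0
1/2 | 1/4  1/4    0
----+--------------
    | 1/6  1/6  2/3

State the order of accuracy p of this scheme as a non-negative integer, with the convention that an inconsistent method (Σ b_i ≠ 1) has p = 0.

3

b = (1/6, 1/6, 2/3)
c = (0, 1, 1/2)
Ac = (0, 0, 1/4)
Σ b_i: 1/6·1 + 1/6·1 + 2/3·1 = 1 ✓
b·c: 1/6·1 + 2/3·1/2 = 1/2 ✓
b·c²: 1/6·1 + 2/3·1/4 = 1/3 ✓
b·Ac: 2/3·1/4 = 1/6 ✓; 3 stages ⇒ order 3.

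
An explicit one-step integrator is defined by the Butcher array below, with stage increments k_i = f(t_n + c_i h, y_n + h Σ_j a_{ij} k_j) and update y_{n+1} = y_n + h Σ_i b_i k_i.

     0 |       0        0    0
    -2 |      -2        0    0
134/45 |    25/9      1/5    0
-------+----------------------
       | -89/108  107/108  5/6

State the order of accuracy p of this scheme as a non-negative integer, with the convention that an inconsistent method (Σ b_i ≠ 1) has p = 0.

b = (-89/108, 107/108, 5/6)
c = (0, -2, 134/45)
Ac = (0, 0, -2/5)
Σ b_i: (-89/108)·1 + 107/108·1 + 5/6·1 = 1 ✓
b·c: 107/108·(-2) + 5/6·134/45 = 1/2 ✓
b·c²: 107/108·4 + 5/6·17956/2025 = 13793/1215 ≠ 1/3 ⇒ order 2.
b·Ac: 5/6·(-2/5) = -1/3 ≠ 1/6

2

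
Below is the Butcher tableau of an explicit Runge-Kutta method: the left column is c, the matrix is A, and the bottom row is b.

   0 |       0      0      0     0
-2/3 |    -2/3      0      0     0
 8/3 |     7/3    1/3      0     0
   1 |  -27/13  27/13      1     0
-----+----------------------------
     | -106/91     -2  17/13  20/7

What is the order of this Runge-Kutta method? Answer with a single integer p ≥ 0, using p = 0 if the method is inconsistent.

1

b = (-106/91, -2, 17/13, 20/7)
c = (0, -2/3, 8/3, 1)
Ac = (0, 0, -2/9, 50/39)
Σ b_i: (-106/91)·1 + (-2)·1 + 17/13·1 + 20/7·1 = 1 ✓
b·c: (-2)·(-2/3) + 17/13·8/3 + 20/7·1 = 2096/273 ≠ 1/2 ⇒ order 1.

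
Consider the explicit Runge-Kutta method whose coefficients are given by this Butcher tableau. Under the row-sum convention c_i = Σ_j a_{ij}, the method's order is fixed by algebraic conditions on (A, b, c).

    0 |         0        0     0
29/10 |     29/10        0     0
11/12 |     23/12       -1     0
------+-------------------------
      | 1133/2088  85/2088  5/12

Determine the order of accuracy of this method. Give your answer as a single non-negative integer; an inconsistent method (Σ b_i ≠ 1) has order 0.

b = (1133/2088, 85/2088, 5/12)
c = (0, 29/10, 11/12)
Ac = (0, 0, -29/10)
Σ b_i: 1133/2088·1 + 85/2088·1 + 5/12·1 = 1 ✓
b·c: 85/2088·29/10 + 5/12·11/12 = 1/2 ✓
b·c²: 85/2088·841/100 + 5/12·121/144 = 5983/8640 ≠ 1/3 ⇒ order 2.
b·Ac: 5/12·(-29/10) = -29/24 ≠ 1/6

2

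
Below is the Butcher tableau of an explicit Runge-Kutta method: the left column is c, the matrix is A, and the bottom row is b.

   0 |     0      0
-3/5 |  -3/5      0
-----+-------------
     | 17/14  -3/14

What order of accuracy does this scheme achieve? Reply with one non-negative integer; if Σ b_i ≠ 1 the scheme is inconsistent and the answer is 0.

1

b = (17/14, -3/14)
c = (0, -3/5)
Σ b_i: 17/14·1 + (-3/14)·1 = 1 ✓
b·c: (-3/14)·(-3/5) = 9/70 ≠ 1/2 ⇒ order 1.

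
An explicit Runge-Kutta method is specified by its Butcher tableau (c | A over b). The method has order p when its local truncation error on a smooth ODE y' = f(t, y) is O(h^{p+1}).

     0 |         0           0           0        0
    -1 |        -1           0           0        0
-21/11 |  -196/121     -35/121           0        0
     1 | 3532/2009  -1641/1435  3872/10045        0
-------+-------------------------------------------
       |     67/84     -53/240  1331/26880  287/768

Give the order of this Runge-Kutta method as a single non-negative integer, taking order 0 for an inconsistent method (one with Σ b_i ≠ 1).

4

b = (67/84, -53/240, 1331/26880, 287/768)
c = (0, -1, -21/11, 1)
Ac = (0, 0, 35/121, 117/287)
Σ b_i: 67/84·1 + (-53/240)·1 + 1331/26880·1 + 287/768·1 = 1 ✓
b·c: (-53/240)·(-1) + 1331/26880·(-21/11) + 287/768·1 = 1/2 ✓
b·c²: (-53/240)·1 + 1331/26880·441/121 + 287/768·1 = 1/3 ✓
b·Ac: 1331/26880·35/121 + 287/768·117/287 = 1/6 ✓
b·c³: (-53/240)·(-1) + 1331/26880·(-9261/1331) + 287/768·1 = 1/4 ✓
b·(c∘Ac): 1331/26880·(-735/1331) + 287/768·117/287 = 1/8 ✓
b·Ac²: 1331/26880·(-35/121) + 287/768·75/287 = 1/12 ✓
b·A²c: 287/768·32/287 = 1/24 ✓; 4 stages ⇒ order 4.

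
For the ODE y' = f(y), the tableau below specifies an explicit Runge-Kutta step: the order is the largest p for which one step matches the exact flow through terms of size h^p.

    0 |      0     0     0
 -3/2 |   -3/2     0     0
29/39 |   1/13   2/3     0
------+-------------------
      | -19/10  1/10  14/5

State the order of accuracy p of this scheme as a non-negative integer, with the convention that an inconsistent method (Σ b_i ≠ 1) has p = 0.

b = (-19/10, 1/10, 14/5)
c = (0, -3/2, 29/39)
Ac = (0, 0, -1)
Σ b_i: (-19/10)·1 + 1/10·1 + 14/5·1 = 1 ✓
b·c: 1/10·(-3/2) + 14/5·29/39 = 1507/780 ≠ 1/2 ⇒ order 1.

1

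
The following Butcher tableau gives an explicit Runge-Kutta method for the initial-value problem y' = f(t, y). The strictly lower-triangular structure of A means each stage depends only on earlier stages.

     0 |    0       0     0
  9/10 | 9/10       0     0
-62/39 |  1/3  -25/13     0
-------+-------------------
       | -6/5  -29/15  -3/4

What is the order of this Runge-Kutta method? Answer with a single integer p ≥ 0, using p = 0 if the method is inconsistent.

b = (-6/5, -29/15, -3/4)
c = (0, 9/10, -62/39)
Ac = (0, 0, -45/26)
Σ b_i: (-6/5)·1 + (-29/15)·1 + (-3/4)·1 = -233/60 ≠ 1 ⇒ order 0.

0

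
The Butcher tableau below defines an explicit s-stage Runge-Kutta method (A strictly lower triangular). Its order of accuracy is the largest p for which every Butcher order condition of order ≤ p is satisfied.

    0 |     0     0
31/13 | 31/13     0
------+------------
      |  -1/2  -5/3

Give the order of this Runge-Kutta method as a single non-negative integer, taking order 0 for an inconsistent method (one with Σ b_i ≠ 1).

b = (-1/2, -5/3)
c = (0, 31/13)
Σ b_i: (-1/2)·1 + (-5/3)·1 = -13/6 ≠ 1 ⇒ order 0.

0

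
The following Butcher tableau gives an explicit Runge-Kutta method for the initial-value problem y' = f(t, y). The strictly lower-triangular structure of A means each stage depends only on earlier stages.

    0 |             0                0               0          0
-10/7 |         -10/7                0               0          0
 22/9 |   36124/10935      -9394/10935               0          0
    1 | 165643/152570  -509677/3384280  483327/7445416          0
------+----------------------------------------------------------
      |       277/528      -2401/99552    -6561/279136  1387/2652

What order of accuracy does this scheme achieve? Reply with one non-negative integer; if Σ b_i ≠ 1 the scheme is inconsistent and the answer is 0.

b = (277/528, -2401/99552, -6561/279136, 1387/2652)
c = (0, -10/7, 22/9, 1)
Ac = (0, 0, 2684/2187, 1037/2774)
Σ b_i: 277/528·1 + (-2401/99552)·1 + (-6561/279136)·1 + 1387/2652·1 = 1 ✓
b·c: (-2401/99552)·(-10/7) + (-6561/279136)·22/9 + 1387/2652·1 = 1/2 ✓
b·c²: (-2401/99552)·100/49 + (-6561/279136)·484/81 + 1387/2652·1 = 1/3 ✓
b·Ac: (-6561/279136)·2684/2187 + 1387/2652·1037/2774 = 1/6 ✓
b·c³: (-2401/99552)·(-1000/343) + (-6561/279136)·10648/729 + 1387/2652·1 = 1/4 ✓
b·(c∘Ac): (-6561/279136)·59048/19683 + 1387/2652·1037/2774 = 1/8 ✓
b·Ac²: (-6561/279136)·(-26840/15309) + 1387/2652·782/9709 = 1/12 ✓
b·A²c: 1387/2652·221/2774 = 1/24 ✓; 4 stages ⇒ order 4.

4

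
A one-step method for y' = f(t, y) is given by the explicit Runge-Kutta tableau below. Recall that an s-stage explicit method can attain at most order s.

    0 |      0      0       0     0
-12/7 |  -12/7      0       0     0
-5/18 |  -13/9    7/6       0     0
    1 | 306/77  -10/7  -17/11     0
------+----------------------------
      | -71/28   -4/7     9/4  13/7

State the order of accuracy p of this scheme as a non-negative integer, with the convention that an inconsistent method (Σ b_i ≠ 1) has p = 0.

1

b = (-71/28, -4/7, 9/4, 13/7)
c = (0, -12/7, -5/18, 1)
Ac = (0, 0, -2, 27925/9702)
Σ b_i: (-71/28)·1 + (-4/7)·1 + 9/4·1 + 13/7·1 = 1 ✓
b·c: (-4/7)·(-12/7) + 9/4·(-5/18) + 13/7·1 = 867/392 ≠ 1/2 ⇒ order 1.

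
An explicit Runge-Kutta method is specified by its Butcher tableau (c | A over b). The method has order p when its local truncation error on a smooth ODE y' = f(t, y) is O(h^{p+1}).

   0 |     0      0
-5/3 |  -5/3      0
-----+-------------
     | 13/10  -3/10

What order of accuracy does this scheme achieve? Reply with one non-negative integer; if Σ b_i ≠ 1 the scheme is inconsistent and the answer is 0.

2

b = (13/10, -3/10)
c = (0, -5/3)
Σ b_i: 13/10·1 + (-3/10)·1 = 1 ✓
b·c: (-3/10)·(-5/3) = 1/2 ✓; 2 stages ⇒ order 2.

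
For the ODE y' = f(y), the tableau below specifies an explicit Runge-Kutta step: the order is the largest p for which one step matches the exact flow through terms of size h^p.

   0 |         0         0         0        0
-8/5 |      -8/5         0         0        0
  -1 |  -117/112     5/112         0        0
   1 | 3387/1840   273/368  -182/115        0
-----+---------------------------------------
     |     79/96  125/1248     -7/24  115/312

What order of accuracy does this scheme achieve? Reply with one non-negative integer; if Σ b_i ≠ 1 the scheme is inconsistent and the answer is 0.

b = (79/96, 125/1248, -7/24, 115/312)
c = (0, -8/5, -1, 1)
Ac = (0, 0, -1/14, 91/230)
Σ b_i: 79/96·1 + 125/1248·1 + (-7/24)·1 + 115/312·1 = 1 ✓
b·c: 125/1248·(-8/5) + (-7/24)·(-1) + 115/312·1 = 1/2 ✓
b·c²: 125/1248·64/25 + (-7/24)·1 + 115/312·1 = 1/3 ✓
b·Ac: (-7/24)·(-1/14) + 115/312·91/230 = 1/6 ✓
b·c³: 125/1248·(-512/125) + (-7/24)·(-1) + 115/312·1 = 1/4 ✓
b·(c∘Ac): (-7/24)·1/14 + 115/312·91/230 = 1/8 ✓
b·Ac²: (-7/24)·4/35 + 115/312·182/575 = 1/12 ✓
b·A²c: 115/312·13/115 = 1/24 ✓; 4 stages ⇒ order 4.

4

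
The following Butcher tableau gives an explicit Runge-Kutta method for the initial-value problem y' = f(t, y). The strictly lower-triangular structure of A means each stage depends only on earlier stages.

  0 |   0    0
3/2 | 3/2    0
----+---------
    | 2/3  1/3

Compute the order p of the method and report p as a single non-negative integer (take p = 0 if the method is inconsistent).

b = (2/3, 1/3)
c = (0, 3/2)
Σ b_i: 2/3·1 + 1/3·1 = 1 ✓
b·c: 1/3·3/2 = 1/2 ✓; 2 stages ⇒ order 2.

2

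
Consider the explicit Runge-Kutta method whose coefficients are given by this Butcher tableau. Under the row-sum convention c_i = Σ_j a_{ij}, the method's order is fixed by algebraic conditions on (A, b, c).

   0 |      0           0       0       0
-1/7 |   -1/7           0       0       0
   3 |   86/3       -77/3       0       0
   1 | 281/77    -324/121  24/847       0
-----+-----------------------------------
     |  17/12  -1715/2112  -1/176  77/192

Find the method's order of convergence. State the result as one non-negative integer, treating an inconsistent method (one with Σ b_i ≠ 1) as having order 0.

4

b = (17/12, -1715/2112, -1/176, 77/192)
c = (0, -1/7, 3, 1)
Ac = (0, 0, 11/3, 36/77)
Σ b_i: 17/12·1 + (-1715/2112)·1 + (-1/176)·1 + 77/192·1 = 1 ✓
b·c: (-1715/2112)·(-1/7) + (-1/176)·3 + 77/192·1 = 1/2 ✓
b·c²: (-1715/2112)·1/49 + (-1/176)·9 + 77/192·1 = 1/3 ✓
b·Ac: (-1/176)·11/3 + 77/192·36/77 = 1/6 ✓
b·c³: (-1715/2112)·(-1/343) + (-1/176)·27 + 77/192·1 = 1/4 ✓
b·(c∘Ac): (-1/176)·11 + 77/192·36/77 = 1/8 ✓
b·Ac²: (-1/176)·(-11/21) + 77/192·108/539 = 1/12 ✓
b·A²c: 77/192·8/77 = 1/24 ✓; 4 stages ⇒ order 4.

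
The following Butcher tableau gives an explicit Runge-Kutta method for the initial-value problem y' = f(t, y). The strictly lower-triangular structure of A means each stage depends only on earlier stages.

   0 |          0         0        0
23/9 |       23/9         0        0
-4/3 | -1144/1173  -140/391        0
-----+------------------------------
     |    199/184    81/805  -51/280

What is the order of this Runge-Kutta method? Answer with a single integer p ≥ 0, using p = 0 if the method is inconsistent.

b = (199/184, 81/805, -51/280)
c = (0, 23/9, -4/3)
Ac = (0, 0, -140/153)
Σ b_i: 199/184·1 + 81/805·1 + (-51/280)·1 = 1 ✓
b·c: 81/805·23/9 + (-51/280)·(-4/3) = 1/2 ✓
b·c²: 81/805·529/81 + (-51/280)·16/9 = 1/3 ✓
b·Ac: (-51/280)·(-140/153) = 1/6 ✓; 3 stages ⇒ order 3.

3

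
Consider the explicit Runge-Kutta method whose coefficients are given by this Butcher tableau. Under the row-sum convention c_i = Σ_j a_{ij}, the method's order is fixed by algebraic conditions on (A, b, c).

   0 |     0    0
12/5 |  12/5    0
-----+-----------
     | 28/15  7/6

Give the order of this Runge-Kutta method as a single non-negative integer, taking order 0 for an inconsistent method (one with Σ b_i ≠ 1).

b = (28/15, 7/6)
c = (0, 12/5)
Σ b_i: 28/15·1 + 7/6·1 = 91/30 ≠ 1 ⇒ order 0.

0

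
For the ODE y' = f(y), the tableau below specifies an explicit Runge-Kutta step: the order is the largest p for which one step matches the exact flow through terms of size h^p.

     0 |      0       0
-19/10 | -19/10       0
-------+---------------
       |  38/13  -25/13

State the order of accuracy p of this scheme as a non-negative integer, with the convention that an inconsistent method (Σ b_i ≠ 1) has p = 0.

b = (38/13, -25/13)
c = (0, -19/10)
Σ b_i: 38/13·1 + (-25/13)·1 = 1 ✓
b·c: (-25/13)·(-19/10) = 95/26 ≠ 1/2 ⇒ order 1.

1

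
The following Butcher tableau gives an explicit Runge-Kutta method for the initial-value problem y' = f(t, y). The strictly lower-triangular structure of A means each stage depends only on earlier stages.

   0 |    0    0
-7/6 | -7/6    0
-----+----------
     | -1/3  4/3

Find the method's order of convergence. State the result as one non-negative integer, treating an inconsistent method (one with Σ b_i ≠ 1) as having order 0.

b = (-1/3, 4/3)
c = (0, -7/6)
Σ b_i: (-1/3)·1 + 4/3·1 = 1 ✓
b·c: 4/3·(-7/6) = -14/9 ≠ 1/2 ⇒ order 1.

1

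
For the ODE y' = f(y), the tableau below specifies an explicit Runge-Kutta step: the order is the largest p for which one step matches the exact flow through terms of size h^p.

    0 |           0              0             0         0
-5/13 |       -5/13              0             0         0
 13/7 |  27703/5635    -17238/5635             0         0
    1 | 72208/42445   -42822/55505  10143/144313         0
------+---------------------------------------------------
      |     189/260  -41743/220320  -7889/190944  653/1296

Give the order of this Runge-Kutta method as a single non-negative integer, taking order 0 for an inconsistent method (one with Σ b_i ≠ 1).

b = (189/260, -41743/220320, -7889/190944, 653/1296)
c = (0, -5/13, 13/7, 1)
Ac = (0, 0, 1326/1127, 279/653)
Σ b_i: 189/260·1 + (-41743/220320)·1 + (-7889/190944)·1 + 653/1296·1 = 1 ✓
b·c: (-41743/220320)·(-5/13) + (-7889/190944)·13/7 + 653/1296·1 = 1/2 ✓
b·c²: (-41743/220320)·25/169 + (-7889/190944)·169/49 + 653/1296·1 = 1/3 ✓
b·Ac: (-7889/190944)·1326/1127 + 653/1296·279/653 = 1/6 ✓
b·c³: (-41743/220320)·(-125/2197) + (-7889/190944)·2197/343 + 653/1296·1 = 1/4 ✓
b·(c∘Ac): (-7889/190944)·17238/7889 + 653/1296·279/653 = 1/8 ✓
b·Ac²: (-7889/190944)·(-510/1127) + 653/1296·1089/8489 = 1/12 ✓
b·A²c: 653/1296·54/653 = 1/24 ✓; 4 stages ⇒ order 4.

4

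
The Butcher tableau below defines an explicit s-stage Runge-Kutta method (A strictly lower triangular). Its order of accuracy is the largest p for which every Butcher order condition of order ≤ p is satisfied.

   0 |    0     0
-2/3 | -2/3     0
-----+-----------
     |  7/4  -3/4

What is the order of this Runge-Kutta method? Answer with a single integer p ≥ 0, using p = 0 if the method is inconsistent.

b = (7/4, -3/4)
c = (0, -2/3)
Σ b_i: 7/4·1 + (-3/4)·1 = 1 ✓
b·c: (-3/4)·(-2/3) = 1/2 ✓; 2 stages ⇒ order 2.

2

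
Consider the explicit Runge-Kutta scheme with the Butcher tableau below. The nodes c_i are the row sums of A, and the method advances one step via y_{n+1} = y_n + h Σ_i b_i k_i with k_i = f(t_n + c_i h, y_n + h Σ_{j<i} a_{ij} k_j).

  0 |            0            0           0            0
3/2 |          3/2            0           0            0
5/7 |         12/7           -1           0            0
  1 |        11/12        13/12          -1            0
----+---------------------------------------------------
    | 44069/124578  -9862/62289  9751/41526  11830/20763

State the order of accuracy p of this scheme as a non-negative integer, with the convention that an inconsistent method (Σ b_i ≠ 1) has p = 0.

b = (44069/124578, -9862/62289, 9751/41526, 11830/20763)
c = (0, 3/2, 5/7, 1)
Ac = (0, 0, -3/2, 51/56)
Σ b_i: 44069/124578·1 + (-9862/62289)·1 + 9751/41526·1 + 11830/20763·1 = 1 ✓
b·c: (-9862/62289)·3/2 + 9751/41526·5/7 + 11830/20763·1 = 1/2 ✓
b·c²: (-9862/62289)·9/4 + 9751/41526·25/49 + 11830/20763·1 = 1/3 ✓
b·Ac: 9751/41526·(-3/2) + 11830/20763·51/56 = 1/6 ✓
b·c³: (-9862/62289)·27/8 + 9751/41526·125/343 + 11830/20763·1 = 70337/581364 ≠ 1/4 ⇒ order 3.
b·(c∘Ac): 9751/41526·(-15/14) + 11830/20763·51/56 = 1850/6921 ≠ 1/8
b·Ac²: 9751/41526·(-9/4) + 11830/20763·1511/784 = 331241/581364 ≠ 1/12
b·A²c: 11830/20763·3/2 = 5915/6921 ≠ 1/24

3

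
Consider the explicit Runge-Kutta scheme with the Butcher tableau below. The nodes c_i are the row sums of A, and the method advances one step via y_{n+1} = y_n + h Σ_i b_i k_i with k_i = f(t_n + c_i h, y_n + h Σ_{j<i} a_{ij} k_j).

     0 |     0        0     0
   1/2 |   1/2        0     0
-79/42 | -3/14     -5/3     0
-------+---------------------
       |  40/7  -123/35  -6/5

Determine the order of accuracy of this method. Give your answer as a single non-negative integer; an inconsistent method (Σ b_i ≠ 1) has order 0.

2

b = (40/7, -123/35, -6/5)
c = (0, 1/2, -79/42)
Ac = (0, 0, -5/6)
Σ b_i: 40/7·1 + (-123/35)·1 + (-6/5)·1 = 1 ✓
b·c: (-123/35)·1/2 + (-6/5)·(-79/42) = 1/2 ✓
b·c²: (-123/35)·1/4 + (-6/5)·6241/1764 = -3013/588 ≠ 1/3 ⇒ order 2.
b·Ac: (-6/5)·(-5/6) = 1 ≠ 1/6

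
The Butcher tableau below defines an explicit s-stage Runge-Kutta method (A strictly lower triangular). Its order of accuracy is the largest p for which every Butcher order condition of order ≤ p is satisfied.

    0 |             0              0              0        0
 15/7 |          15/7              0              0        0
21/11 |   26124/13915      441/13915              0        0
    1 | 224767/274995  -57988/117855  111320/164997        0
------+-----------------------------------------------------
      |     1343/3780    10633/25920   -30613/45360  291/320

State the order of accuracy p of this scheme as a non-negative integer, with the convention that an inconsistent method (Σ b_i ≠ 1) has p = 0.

b = (1343/3780, 10633/25920, -30613/45360, 291/320)
c = (0, 15/7, 21/11, 1)
Ac = (0, 0, 189/2783, 68/291)
Σ b_i: 1343/3780·1 + 10633/25920·1 + (-30613/45360)·1 + 291/320·1 = 1 ✓
b·c: 10633/25920·15/7 + (-30613/45360)·21/11 + 291/320·1 = 1/2 ✓
b·c²: 10633/25920·225/49 + (-30613/45360)·441/121 + 291/320·1 = 1/3 ✓
b·Ac: (-30613/45360)·189/2783 + 291/320·68/291 = 1/6 ✓
b·c³: 10633/25920·3375/343 + (-30613/45360)·9261/1331 + 291/320·1 = 1/4 ✓
b·(c∘Ac): (-30613/45360)·3969/30613 + 291/320·68/291 = 1/8 ✓
b·Ac²: (-30613/45360)·405/2783 + 291/320·1220/6111 = 1/12 ✓
b·A²c: 291/320·40/873 = 1/24 ✓; 4 stages ⇒ order 4.

4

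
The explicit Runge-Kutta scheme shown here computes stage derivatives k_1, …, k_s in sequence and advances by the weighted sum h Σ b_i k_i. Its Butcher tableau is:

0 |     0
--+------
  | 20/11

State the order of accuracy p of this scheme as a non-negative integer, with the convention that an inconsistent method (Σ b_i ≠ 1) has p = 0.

b = (20/11)
c = (0)
Σ b_i: 20/11·1 = 20/11 ≠ 1 ⇒ order 0.

0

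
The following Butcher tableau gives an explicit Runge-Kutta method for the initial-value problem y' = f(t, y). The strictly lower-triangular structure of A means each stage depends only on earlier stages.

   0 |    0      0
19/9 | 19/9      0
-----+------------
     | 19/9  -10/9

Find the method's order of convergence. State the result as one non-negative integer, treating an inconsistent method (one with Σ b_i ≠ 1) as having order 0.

1

b = (19/9, -10/9)
c = (0, 19/9)
Σ b_i: 19/9·1 + (-10/9)·1 = 1 ✓
b·c: (-10/9)·19/9 = -190/81 ≠ 1/2 ⇒ order 1.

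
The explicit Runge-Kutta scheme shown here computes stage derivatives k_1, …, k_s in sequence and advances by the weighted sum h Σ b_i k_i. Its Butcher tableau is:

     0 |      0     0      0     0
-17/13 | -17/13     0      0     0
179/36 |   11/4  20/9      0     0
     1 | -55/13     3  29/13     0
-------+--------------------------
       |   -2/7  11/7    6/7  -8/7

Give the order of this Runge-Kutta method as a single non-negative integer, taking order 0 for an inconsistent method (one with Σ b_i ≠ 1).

b = (-2/7, 11/7, 6/7, -8/7)
c = (0, -17/13, 179/36, 1)
Ac = (0, 0, -340/117, 3355/468)
Σ b_i: (-2/7)·1 + 11/7·1 + 6/7·1 + (-8/7)·1 = 1 ✓
b·c: 11/7·(-17/13) + 6/7·179/36 + (-8/7)·1 = 83/78 ≠ 1/2 ⇒ order 1.

1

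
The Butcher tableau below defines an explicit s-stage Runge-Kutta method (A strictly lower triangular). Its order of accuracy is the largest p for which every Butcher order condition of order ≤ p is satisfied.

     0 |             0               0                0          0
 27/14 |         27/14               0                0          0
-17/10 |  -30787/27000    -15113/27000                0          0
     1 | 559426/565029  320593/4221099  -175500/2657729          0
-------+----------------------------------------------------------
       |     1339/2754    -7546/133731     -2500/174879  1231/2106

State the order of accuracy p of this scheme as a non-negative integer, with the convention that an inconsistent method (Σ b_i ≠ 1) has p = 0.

b = (1339/2754, -7546/133731, -2500/174879, 1231/2106)
c = (0, 27/14, -17/10, 1)
Ac = (0, 0, -2159/2000, 637/2462)
Σ b_i: 1339/2754·1 + (-7546/133731)·1 + (-2500/174879)·1 + 1231/2106·1 = 1 ✓
b·c: (-7546/133731)·27/14 + (-2500/174879)·(-17/10) + 1231/2106·1 = 1/2 ✓
b·c²: (-7546/133731)·729/196 + (-2500/174879)·289/100 + 1231/2106·1 = 1/3 ✓
b·Ac: (-2500/174879)·(-2159/2000) + 1231/2106·637/2462 = 1/6 ✓
b·c³: (-7546/133731)·19683/2744 + (-2500/174879)·(-4913/1000) + 1231/2106·1 = 1/4 ✓
b·(c∘Ac): (-2500/174879)·36703/20000 + 1231/2106·637/2462 = 1/8 ✓
b·Ac²: (-2500/174879)·(-58293/28000) + 1231/2106·3159/34468 = 1/12 ✓
b·A²c: 1231/2106·351/4924 = 1/24 ✓; 4 stages ⇒ order 4.

4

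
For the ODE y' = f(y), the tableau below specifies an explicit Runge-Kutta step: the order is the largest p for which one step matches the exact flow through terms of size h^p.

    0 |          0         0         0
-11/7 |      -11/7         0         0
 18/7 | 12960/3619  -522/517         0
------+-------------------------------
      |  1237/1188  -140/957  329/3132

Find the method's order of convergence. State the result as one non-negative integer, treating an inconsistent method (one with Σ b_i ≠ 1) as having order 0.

b = (1237/1188, -140/957, 329/3132)
c = (0, -11/7, 18/7)
Ac = (0, 0, 522/329)
Σ b_i: 1237/1188·1 + (-140/957)·1 + 329/3132·1 = 1 ✓
b·c: (-140/957)·(-11/7) + 329/3132·18/7 = 1/2 ✓
b·c²: (-140/957)·121/49 + 329/3132·324/49 = 1/3 ✓
b·Ac: 329/3132·522/329 = 1/6 ✓; 3 stages ⇒ order 3.

3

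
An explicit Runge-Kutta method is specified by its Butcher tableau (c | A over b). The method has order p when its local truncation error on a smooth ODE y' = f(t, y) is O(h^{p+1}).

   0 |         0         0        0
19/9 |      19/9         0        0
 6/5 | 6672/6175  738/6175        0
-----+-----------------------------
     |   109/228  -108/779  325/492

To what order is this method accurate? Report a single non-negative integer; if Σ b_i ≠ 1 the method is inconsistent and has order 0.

b = (109/228, -108/779, 325/492)
c = (0, 19/9, 6/5)
Ac = (0, 0, 82/325)
Σ b_i: 109/228·1 + (-108/779)·1 + 325/492·1 = 1 ✓
b·c: (-108/779)·19/9 + 325/492·6/5 = 1/2 ✓
b·c²: (-108/779)·361/81 + 325/492·36/25 = 1/3 ✓
b·Ac: 325/492·82/325 = 1/6 ✓; 3 stages ⇒ order 3.

3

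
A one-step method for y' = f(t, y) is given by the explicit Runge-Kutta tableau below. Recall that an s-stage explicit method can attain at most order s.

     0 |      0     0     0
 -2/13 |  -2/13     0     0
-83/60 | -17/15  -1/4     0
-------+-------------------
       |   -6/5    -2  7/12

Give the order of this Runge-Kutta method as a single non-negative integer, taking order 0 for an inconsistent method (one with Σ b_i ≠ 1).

0

b = (-6/5, -2, 7/12)
c = (0, -2/13, -83/60)
Ac = (0, 0, 1/26)
Σ b_i: (-6/5)·1 + (-2)·1 + 7/12·1 = -157/60 ≠ 1 ⇒ order 0.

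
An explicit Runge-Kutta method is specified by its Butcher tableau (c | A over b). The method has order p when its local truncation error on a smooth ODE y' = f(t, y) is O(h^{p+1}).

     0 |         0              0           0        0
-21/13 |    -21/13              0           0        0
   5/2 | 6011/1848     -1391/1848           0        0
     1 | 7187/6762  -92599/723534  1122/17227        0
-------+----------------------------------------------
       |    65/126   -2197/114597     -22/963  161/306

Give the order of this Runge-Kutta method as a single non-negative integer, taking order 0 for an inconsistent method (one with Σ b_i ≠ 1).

b = (65/126, -2197/114597, -22/963, 161/306)
c = (0, -21/13, 5/2, 1)
Ac = (0, 0, 107/88, 17/46)
Σ b_i: 65/126·1 + (-2197/114597)·1 + (-22/963)·1 + 161/306·1 = 1 ✓
b·c: (-2197/114597)·(-21/13) + (-22/963)·5/2 + 161/306·1 = 1/2 ✓
b·c²: (-2197/114597)·441/169 + (-22/963)·25/4 + 161/306·1 = 1/3 ✓
b·Ac: (-22/963)·107/88 + 161/306·17/46 = 1/6 ✓
b·c³: (-2197/114597)·(-9261/2197) + (-22/963)·125/8 + 161/306·1 = 1/4 ✓
b·(c∘Ac): (-22/963)·535/176 + 161/306·17/46 = 1/8 ✓
b·Ac²: (-22/963)·(-2247/1144) + 161/306·153/2093 = 1/12 ✓
b·A²c: 161/306·51/644 = 1/24 ✓; 4 stages ⇒ order 4.

4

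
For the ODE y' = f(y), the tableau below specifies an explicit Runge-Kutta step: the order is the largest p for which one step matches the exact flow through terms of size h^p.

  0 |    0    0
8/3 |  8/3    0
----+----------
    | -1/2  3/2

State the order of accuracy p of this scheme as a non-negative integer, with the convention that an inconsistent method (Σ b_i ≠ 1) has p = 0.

1

b = (-1/2, 3/2)
c = (0, 8/3)
Σ b_i: (-1/2)·1 + 3/2·1 = 1 ✓
b·c: 3/2·8/3 = 4 ≠ 1/2 ⇒ order 1.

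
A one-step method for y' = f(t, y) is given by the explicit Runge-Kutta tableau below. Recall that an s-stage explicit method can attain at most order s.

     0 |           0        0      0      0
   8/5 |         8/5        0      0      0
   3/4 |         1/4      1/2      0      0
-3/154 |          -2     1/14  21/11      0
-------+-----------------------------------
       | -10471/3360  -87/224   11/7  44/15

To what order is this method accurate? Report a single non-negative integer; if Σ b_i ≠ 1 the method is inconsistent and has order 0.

b = (-10471/3360, -87/224, 11/7, 44/15)
c = (0, 8/5, 3/4, -3/154)
Ac = (0, 0, 4/5, 2381/1540)
Σ b_i: (-10471/3360)·1 + (-87/224)·1 + 11/7·1 + 44/15·1 = 1 ✓
b·c: (-87/224)·8/5 + 11/7·3/4 + 44/15·(-3/154) = 1/2 ✓
b·c²: (-87/224)·64/25 + 11/7·9/16 + 44/15·9/23716 = -23553/215600 ≠ 1/3 ⇒ order 2.
b·Ac: 11/7·4/5 + 44/15·2381/1540 = 3041/525 ≠ 1/6

2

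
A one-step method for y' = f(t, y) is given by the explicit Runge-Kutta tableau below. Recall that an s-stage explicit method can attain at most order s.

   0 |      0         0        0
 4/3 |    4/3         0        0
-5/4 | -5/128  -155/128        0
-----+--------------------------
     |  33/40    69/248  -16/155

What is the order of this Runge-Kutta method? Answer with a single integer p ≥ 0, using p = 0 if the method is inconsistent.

3

b = (33/40, 69/248, -16/155)
c = (0, 4/3, -5/4)
Ac = (0, 0, -155/96)
Σ b_i: 33/40·1 + 69/248·1 + (-16/155)·1 = 1 ✓
b·c: 69/248·4/3 + (-16/155)·(-5/4) = 1/2 ✓
b·c²: 69/248·16/9 + (-16/155)·25/16 = 1/3 ✓
b·Ac: (-16/155)·(-155/96) = 1/6 ✓; 3 stages ⇒ order 3.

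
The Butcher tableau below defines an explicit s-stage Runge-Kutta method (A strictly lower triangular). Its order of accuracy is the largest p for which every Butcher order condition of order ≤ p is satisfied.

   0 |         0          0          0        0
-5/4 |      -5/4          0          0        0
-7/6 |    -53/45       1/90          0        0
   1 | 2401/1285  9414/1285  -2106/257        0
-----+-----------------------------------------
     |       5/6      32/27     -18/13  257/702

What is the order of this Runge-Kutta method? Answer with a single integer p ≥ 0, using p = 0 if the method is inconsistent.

b = (5/6, 32/27, -18/13, 257/702)
c = (0, -5/4, -7/6, 1)
Ac = (0, 0, -1/72, 207/514)
Σ b_i: 5/6·1 + 32/27·1 + (-18/13)·1 + 257/702·1 = 1 ✓
b·c: 32/27·(-5/4) + (-18/13)·(-7/6) + 257/702·1 = 1/2 ✓
b·c²: 32/27·25/16 + (-18/13)·49/36 + 257/702·1 = 1/3 ✓
b·Ac: (-18/13)·(-1/72) + 257/702·207/514 = 1/6 ✓
b·c³: 32/27·(-125/64) + (-18/13)·(-343/216) + 257/702·1 = 1/4 ✓
b·(c∘Ac): (-18/13)·7/432 + 257/702·207/514 = 1/8 ✓
b·Ac²: (-18/13)·5/288 + 257/702·603/2056 = 1/12 ✓
b·A²c: 257/702·117/1028 = 1/24 ✓; 4 stages ⇒ order 4.

4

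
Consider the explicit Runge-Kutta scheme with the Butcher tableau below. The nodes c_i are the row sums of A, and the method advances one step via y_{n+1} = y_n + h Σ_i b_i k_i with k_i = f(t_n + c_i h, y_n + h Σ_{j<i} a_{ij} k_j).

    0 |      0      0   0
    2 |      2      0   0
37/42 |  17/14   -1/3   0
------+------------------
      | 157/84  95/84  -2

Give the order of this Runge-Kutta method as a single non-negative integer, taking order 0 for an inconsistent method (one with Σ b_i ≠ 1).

b = (157/84, 95/84, -2)
c = (0, 2, 37/42)
Ac = (0, 0, -2/3)
Σ b_i: 157/84·1 + 95/84·1 + (-2)·1 = 1 ✓
b·c: 95/84·2 + (-2)·37/42 = 1/2 ✓
b·c²: 95/84·4 + (-2)·1369/1764 = 2621/882 ≠ 1/3 ⇒ order 2.
b·Ac: (-2)·(-2/3) = 4/3 ≠ 1/6

2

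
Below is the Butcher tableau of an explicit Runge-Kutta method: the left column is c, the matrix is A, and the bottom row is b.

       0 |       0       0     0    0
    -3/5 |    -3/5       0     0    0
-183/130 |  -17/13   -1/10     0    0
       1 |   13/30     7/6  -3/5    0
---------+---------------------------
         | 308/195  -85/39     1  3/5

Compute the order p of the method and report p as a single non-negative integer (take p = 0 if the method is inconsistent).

b = (308/195, -85/39, 1, 3/5)
c = (0, -3/5, -183/130, 1)
Ac = (0, 0, 3/50, 47/325)
Σ b_i: 308/195·1 + (-85/39)·1 + 1·1 + 3/5·1 = 1 ✓
b·c: (-85/39)·(-3/5) + 1·(-183/130) + 3/5·1 = 1/2 ✓
b·c²: (-85/39)·9/25 + 1·33489/16900 + 3/5·1 = 30369/16900 ≠ 1/3 ⇒ order 2.
b·Ac: 1·3/50 + 3/5·47/325 = 477/3250 ≠ 1/6

2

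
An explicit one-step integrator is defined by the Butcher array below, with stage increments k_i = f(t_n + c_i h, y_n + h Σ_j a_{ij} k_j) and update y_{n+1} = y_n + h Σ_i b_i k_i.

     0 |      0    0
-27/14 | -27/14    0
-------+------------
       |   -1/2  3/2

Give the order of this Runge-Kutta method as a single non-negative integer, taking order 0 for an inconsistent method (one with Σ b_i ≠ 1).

b = (-1/2, 3/2)
c = (0, -27/14)
Σ b_i: (-1/2)·1 + 3/2·1 = 1 ✓
b·c: 3/2·(-27/14) = -81/28 ≠ 1/2 ⇒ order 1.

1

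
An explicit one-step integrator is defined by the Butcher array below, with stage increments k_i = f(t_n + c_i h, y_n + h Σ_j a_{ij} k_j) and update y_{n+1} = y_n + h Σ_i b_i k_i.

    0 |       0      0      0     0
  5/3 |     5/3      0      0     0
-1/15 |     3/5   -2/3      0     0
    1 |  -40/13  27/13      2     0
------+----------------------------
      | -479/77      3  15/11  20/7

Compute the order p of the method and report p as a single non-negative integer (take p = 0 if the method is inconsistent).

1

b = (-479/77, 3, 15/11, 20/7)
c = (0, 5/3, -1/15, 1)
Ac = (0, 0, -10/9, 649/195)
Σ b_i: (-479/77)·1 + 3·1 + 15/11·1 + 20/7·1 = 1 ✓
b·c: 3·5/3 + 15/11·(-1/15) + 20/7·1 = 598/77 ≠ 1/2 ⇒ order 1.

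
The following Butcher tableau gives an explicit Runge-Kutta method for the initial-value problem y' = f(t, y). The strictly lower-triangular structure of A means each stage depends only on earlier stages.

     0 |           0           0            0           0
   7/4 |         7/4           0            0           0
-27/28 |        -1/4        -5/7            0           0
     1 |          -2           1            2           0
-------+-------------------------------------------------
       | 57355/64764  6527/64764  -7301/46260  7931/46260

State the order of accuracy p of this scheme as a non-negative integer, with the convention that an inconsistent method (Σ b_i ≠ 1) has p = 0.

3

b = (57355/64764, 6527/64764, -7301/46260, 7931/46260)
c = (0, 7/4, -27/28, 1)
Ac = (0, 0, -5/4, -5/28)
Σ b_i: 57355/64764·1 + 6527/64764·1 + (-7301/46260)·1 + 7931/46260·1 = 1 ✓
b·c: 6527/64764·7/4 + (-7301/46260)·(-27/28) + 7931/46260·1 = 1/2 ✓
b·c²: 6527/64764·49/16 + (-7301/46260)·729/784 + 7931/46260·1 = 1/3 ✓
b·Ac: (-7301/46260)·(-5/4) + 7931/46260·(-5/28) = 1/6 ✓
b·c³: 6527/64764·343/64 + (-7301/46260)·(-19683/21952) + 7931/46260·1 = 294661/345408 ≠ 1/4 ⇒ order 3.
b·(c∘Ac): (-7301/46260)·135/112 + 7931/46260·(-5/28) = -32693/148032 ≠ 1/8
b·Ac²: (-7301/46260)·(-35/16) + 7931/46260·3859/784 = 64177/53970 ≠ 1/12
b·A²c: 7931/46260·(-5/2) = -7931/18504 ≠ 1/24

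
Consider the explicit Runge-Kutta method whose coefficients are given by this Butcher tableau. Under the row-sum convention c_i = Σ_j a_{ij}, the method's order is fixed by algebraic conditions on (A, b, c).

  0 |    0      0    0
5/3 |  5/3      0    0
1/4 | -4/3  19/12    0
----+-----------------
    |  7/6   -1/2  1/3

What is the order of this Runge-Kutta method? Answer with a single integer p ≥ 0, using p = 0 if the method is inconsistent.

1

b = (7/6, -1/2, 1/3)
c = (0, 5/3, 1/4)
Ac = (0, 0, 95/36)
Σ b_i: 7/6·1 + (-1/2)·1 + 1/3·1 = 1 ✓
b·c: (-1/2)·5/3 + 1/3·1/4 = -3/4 ≠ 1/2 ⇒ order 1.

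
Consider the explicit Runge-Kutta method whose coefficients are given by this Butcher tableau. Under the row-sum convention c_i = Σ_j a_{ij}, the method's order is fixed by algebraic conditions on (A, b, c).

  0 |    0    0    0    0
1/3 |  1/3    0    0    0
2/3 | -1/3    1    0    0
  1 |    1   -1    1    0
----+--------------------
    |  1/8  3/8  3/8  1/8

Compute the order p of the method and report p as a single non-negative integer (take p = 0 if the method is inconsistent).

4

b = (1/8, 3/8, 3/8, 1/8)
c = (0, 1/3, 2/3, 1)
Ac = (0, 0, 1/3, 1/3)
Σ b_i: 1/8·1 + 3/8·1 + 3/8·1 + 1/8·1 = 1 ✓
b·c: 3/8·1/3 + 3/8·2/3 + 1/8·1 = 1/2 ✓
b·c²: 3/8·1/9 + 3/8·4/9 + 1/8·1 = 1/3 ✓
b·Ac: 3/8·1/3 + 1/8·1/3 = 1/6 ✓
b·c³: 3/8·1/27 + 3/8·8/27 + 1/8·1 = 1/4 ✓
b·(c∘Ac): 3/8·2/9 + 1/8·1/3 = 1/8 ✓
b·Ac²: 3/8·1/9 + 1/8·1/3 = 1/12 ✓
b·A²c: 1/8·1/3 = 1/24 ✓; 4 stages ⇒ order 4.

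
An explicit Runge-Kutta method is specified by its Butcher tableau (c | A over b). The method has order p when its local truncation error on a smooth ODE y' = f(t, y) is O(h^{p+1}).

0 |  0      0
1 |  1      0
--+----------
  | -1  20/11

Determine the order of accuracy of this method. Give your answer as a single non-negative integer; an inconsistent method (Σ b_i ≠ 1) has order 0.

b = (-1, 20/11)
c = (0, 1)
Σ b_i: (-1)·1 + 20/11·1 = 9/11 ≠ 1 ⇒ order 0.

0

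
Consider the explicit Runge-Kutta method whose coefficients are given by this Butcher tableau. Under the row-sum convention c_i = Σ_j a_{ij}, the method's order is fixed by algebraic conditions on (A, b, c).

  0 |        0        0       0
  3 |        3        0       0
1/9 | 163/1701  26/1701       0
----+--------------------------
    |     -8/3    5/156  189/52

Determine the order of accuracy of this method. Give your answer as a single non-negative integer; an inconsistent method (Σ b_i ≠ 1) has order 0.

3

b = (-8/3, 5/156, 189/52)
c = (0, 3, 1/9)
Ac = (0, 0, 26/567)
Σ b_i: (-8/3)·1 + 5/156·1 + 189/52·1 = 1 ✓
b·c: 5/156·3 + 189/52·1/9 = 1/2 ✓
b·c²: 5/156·9 + 189/52·1/81 = 1/3 ✓
b·Ac: 189/52·26/567 = 1/6 ✓; 3 stages ⇒ order 3.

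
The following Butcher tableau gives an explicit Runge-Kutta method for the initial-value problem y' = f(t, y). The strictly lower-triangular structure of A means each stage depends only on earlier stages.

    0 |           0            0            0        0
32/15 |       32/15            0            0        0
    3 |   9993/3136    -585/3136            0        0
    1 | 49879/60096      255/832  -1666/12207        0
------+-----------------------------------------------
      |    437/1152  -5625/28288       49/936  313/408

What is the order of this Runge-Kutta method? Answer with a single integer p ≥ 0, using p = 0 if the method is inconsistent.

b = (437/1152, -5625/28288, 49/936, 313/408)
c = (0, 32/15, 3, 1)
Ac = (0, 0, -39/98, 153/626)
Σ b_i: 437/1152·1 + (-5625/28288)·1 + 49/936·1 + 313/408·1 = 1 ✓
b·c: (-5625/28288)·32/15 + 49/936·3 + 313/408·1 = 1/2 ✓
b·c²: (-5625/28288)·1024/225 + 49/936·9 + 313/408·1 = 1/3 ✓
b·Ac: 49/936·(-39/98) + 313/408·153/626 = 1/6 ✓
b·c³: (-5625/28288)·32768/3375 + 49/936·27 + 313/408·1 = 1/4 ✓
b·(c∘Ac): 49/936·(-117/98) + 313/408·153/626 = 1/8 ✓
b·Ac²: 49/936·(-208/245) + 313/408·782/4695 = 1/12 ✓
b·A²c: 313/408·17/313 = 1/24 ✓; 4 stages ⇒ order 4.

4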